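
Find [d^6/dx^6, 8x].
48\frac{d^{5}}{dx^{5}}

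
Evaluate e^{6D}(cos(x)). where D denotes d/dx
\cos{\left(x + 6 \right)}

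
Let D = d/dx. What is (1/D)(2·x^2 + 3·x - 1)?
\frac{2 x^{3}}{3} + \frac{3 x^{2}}{2} - x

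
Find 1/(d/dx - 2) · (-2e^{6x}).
- \frac{e^{6 x}}{2}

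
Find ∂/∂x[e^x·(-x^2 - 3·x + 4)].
\left(- x^{2} - 5 x + 1\right) e^{x}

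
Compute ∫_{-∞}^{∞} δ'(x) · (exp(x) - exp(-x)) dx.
-2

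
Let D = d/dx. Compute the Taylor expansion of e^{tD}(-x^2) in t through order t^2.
- t^{2} - 2 t x - x^{2}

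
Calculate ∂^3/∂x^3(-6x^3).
-36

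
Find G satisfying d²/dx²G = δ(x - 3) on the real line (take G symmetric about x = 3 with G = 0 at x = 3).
\frac{|x - 3|}{2}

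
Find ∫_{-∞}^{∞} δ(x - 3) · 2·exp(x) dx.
2 e^{3}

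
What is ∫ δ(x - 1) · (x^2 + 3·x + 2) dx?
6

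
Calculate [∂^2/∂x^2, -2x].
-4\frac{d}{dx}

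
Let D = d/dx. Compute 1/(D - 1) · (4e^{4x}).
\frac{4 e^{4 x}}{3}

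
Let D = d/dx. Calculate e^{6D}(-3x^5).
- 3 x^{5} - 90 x^{4} - 1080 x^{3} - 6480 x^{2} - 19440 x - 23328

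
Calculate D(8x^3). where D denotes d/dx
24 x^{2}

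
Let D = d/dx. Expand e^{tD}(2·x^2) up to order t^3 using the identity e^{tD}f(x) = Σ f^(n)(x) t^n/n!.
2 t^{2} + 4 t x + 2 x^{2}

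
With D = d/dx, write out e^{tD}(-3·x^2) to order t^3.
- 3 t^{2} - 6 t x - 3 x^{2}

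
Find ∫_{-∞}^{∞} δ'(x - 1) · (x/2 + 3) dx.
- \frac{1}{2}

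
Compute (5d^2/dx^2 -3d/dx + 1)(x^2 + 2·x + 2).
x^{2} - 4 x + 6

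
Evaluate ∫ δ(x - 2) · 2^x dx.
4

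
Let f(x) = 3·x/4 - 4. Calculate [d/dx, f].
\frac{3}{4}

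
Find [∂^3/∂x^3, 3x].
9\frac{d^{2}}{dx^{2}}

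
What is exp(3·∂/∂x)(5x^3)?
5 x^{3} + 45 x^{2} + 135 x + 135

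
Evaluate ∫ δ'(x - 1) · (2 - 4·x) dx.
4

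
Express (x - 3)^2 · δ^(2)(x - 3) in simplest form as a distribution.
2\delta(x - 3)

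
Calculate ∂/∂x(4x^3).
12 x^{2}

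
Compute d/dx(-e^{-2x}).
2 e^{- 2 x}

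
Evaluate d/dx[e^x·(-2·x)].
2 \left(- x - 1\right) e^{x}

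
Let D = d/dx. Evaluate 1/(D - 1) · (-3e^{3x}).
- \frac{3 e^{3 x}}{2}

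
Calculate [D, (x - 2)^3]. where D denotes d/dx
3 \left(x - 2\right)^{2}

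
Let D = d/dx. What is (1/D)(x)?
\frac{x^{2}}{2}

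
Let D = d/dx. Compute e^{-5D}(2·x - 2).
2 x - 12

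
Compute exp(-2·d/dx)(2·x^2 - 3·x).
2 x^{2} - 11 x + 14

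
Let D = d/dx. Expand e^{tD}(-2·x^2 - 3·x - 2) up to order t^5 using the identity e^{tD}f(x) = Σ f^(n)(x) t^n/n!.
- 2 t^{2} - t \left(4 x + 3\right) - 2 x^{2} - 3 x - 2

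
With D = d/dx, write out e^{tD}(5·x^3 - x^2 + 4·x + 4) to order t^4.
5 t^{3} + t^{2} \left(15 x - 1\right) + t \left(15 x^{2} - 2 x + 4\right) + 5 x^{3} - x^{2} + 4 x + 4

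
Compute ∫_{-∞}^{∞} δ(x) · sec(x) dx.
1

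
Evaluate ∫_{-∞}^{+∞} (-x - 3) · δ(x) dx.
-3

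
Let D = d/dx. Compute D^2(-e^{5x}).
- 25 e^{5 x}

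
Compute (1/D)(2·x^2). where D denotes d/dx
\frac{2 x^{3}}{3}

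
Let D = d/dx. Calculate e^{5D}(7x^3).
7 x^{3} + 105 x^{2} + 525 x + 875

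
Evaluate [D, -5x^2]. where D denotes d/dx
- 10 x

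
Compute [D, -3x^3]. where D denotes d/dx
- 9 x^{2}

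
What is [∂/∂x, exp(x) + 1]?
e^{x}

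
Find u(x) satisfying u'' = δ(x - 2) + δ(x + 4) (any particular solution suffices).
\frac{|x - 2|}{2} + \frac{|x + 4|}{2}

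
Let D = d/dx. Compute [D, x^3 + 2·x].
3 x^{2} + 2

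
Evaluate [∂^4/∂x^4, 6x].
24\frac{d^{3}}{dx^{3}}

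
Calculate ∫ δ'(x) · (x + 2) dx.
-1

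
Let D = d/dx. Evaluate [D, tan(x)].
\frac{1}{\cos^{2}{\left(x \right)}}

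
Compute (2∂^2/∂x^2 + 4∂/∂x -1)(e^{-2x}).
- e^{- 2 x}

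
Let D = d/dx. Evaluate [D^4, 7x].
28D^{3}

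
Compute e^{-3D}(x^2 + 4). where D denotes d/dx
x^{2} - 6 x + 13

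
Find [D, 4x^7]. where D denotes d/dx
28 x^{6}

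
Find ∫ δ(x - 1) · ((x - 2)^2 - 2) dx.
-1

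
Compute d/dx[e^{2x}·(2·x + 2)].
\left(4 x + 6\right) e^{2 x}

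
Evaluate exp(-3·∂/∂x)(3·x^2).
3 x^{2} - 18 x + 27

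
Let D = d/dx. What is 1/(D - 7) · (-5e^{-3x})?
\frac{e^{- 3 x}}{2}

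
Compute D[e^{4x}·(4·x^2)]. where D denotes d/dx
8 x \left(2 x + 1\right) e^{4 x}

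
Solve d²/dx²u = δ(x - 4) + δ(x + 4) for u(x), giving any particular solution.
\frac{|x - 4|}{2} + \frac{|x + 4|}{2}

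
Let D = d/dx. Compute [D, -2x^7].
- 14 x^{6}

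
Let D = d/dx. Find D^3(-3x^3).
-18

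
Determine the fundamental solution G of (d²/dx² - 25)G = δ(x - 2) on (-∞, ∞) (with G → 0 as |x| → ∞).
-\frac{e^{-5|x - 2|}}{10}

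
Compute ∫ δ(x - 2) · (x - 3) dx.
-1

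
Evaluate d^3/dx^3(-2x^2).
0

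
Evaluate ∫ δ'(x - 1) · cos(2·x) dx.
2 \sin{\left(2 \right)}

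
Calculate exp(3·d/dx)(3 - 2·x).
- 2 x - 3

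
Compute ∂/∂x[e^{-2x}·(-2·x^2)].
4 x \left(x - 1\right) e^{- 2 x}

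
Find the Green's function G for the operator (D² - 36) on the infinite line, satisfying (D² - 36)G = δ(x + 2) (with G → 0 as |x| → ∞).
-\frac{e^{-6|x + 2|}}{12}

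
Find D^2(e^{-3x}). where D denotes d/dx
9 e^{- 3 x}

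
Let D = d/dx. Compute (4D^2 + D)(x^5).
5 x^{3} \left(x + 16\right)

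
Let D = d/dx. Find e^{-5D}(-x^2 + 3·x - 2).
- x^{2} + 13 x - 42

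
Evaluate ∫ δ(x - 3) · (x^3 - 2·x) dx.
21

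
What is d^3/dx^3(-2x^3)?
-12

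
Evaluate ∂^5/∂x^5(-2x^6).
- 1440 x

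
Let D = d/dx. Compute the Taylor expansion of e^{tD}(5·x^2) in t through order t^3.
5 t^{2} + 10 t x + 5 x^{2}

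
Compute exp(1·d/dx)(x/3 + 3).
\frac{x}{3} + \frac{10}{3}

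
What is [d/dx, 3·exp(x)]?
3 e^{x}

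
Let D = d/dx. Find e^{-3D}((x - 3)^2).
x^{2} - 12 x + 36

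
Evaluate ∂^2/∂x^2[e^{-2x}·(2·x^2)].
4 \left(2 x^{2} - 4 x + 1\right) e^{- 2 x}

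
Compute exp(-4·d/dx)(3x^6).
3 x^{6} - 72 x^{5} + 720 x^{4} - 3840 x^{3} + 11520 x^{2} - 18432 x + 12288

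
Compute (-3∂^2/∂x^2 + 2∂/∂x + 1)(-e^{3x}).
20 e^{3 x}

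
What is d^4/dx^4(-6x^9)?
- 18144 x^{5}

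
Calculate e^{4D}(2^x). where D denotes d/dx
2^{x + 4}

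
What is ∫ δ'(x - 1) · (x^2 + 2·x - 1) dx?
-4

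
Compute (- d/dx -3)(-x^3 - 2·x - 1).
3 x^{3} + 3 x^{2} + 6 x + 5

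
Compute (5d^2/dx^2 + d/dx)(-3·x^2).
- 6 x - 30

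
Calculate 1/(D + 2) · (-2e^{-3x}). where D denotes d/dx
2 e^{- 3 x}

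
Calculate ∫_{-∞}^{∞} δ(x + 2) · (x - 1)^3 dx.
-27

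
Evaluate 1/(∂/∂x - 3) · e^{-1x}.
- \frac{e^{- x}}{4}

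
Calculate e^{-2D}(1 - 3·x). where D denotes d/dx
7 - 3 x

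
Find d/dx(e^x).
e^{x}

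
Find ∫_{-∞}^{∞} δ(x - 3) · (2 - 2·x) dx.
-4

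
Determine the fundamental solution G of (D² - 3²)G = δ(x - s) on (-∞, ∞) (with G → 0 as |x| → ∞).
-\frac{e^{-3|x-s|}}{6}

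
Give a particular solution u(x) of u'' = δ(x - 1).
\frac{|x - 1|}{2}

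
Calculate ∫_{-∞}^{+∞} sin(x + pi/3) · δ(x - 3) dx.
\sin{\left(\frac{\pi}{3} + 3 \right)}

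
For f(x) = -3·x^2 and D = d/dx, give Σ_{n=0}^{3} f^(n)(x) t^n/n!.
- 3 t^{2} - 6 t x - 3 x^{2}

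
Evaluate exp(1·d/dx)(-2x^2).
- 2 x^{2} - 4 x - 2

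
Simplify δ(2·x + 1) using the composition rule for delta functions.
\frac{\delta(x + 1/2)}{2}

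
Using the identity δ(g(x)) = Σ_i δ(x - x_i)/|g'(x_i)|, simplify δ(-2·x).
\frac{\delta(x)}{2}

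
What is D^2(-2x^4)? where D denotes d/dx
- 24 x^{2}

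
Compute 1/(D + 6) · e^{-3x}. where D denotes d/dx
\frac{e^{- 3 x}}{3}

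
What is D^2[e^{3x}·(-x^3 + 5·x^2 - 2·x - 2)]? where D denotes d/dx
\left(- 9 x^{3} + 27 x^{2} + 36 x - 20\right) e^{3 x}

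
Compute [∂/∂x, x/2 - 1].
\frac{1}{2}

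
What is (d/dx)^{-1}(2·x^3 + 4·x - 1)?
\frac{x^{4}}{2} + 2 x^{2} - x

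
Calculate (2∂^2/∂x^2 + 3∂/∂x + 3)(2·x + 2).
6 x + 12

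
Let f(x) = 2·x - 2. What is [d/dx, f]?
2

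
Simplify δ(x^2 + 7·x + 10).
\frac{\delta(x + 5) + \delta(x + 2)}{3}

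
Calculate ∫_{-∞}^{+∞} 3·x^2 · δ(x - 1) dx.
3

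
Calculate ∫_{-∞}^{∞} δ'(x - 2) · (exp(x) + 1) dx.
- e^{2}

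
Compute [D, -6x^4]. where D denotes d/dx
- 24 x^{3}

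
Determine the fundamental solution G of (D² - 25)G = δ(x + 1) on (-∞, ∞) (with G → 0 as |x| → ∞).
-\frac{e^{-5|x + 1|}}{10}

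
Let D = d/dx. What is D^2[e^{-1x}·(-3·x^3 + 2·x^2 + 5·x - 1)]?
\left(- 3 x^{3} + 20 x^{2} - 21 x - 7\right) e^{- x}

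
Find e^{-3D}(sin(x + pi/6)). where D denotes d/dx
\sin{\left(x - 3 + \frac{\pi}{6} \right)}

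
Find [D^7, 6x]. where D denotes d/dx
42D^{6}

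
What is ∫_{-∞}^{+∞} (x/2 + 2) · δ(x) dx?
2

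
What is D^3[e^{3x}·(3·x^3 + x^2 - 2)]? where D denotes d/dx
\left(81 x^{3} + 270 x^{2} + 216 x - 18\right) e^{3 x}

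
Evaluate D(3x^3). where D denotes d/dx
9 x^{2}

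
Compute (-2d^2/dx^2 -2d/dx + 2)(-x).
2 - 2 x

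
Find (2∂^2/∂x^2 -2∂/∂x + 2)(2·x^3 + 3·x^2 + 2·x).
4 x^{3} - 6 x^{2} + 16 x + 8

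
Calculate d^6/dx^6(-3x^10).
- 453600 x^{4}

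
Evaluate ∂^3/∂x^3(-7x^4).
- 168 x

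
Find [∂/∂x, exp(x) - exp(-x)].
2 \cosh{\left(x \right)}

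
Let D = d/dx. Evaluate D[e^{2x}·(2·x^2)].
4 x \left(x + 1\right) e^{2 x}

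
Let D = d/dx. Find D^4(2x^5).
240 x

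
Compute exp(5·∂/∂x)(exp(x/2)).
e^{\frac{x}{2} + \frac{5}{2}}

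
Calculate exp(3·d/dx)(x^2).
x^{2} + 6 x + 9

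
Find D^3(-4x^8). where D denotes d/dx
- 1344 x^{5}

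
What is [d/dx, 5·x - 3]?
5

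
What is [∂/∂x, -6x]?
-6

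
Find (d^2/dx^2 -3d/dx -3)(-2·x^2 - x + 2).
6 x^{2} + 15 x - 7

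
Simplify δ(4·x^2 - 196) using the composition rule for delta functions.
\frac{\delta(x - 7) + \delta(x + 7)}{56}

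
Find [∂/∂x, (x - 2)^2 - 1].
2 x - 4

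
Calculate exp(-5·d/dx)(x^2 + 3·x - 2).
x^{2} - 7 x + 8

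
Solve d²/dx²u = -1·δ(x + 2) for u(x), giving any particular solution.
-\frac{|x + 2|}{2}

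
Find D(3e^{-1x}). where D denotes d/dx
- 3 e^{- x}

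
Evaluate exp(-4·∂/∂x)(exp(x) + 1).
e^{x - 4} + 1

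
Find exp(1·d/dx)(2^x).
2^{x + 1}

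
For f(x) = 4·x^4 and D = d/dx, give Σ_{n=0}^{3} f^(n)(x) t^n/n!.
4 x \left(4 t^{3} + 6 t^{2} x + 4 t x^{2} + x^{3}\right)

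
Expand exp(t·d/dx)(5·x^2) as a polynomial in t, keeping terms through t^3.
5 t^{2} + 10 t x + 5 x^{2}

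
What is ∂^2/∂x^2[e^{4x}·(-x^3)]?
- 2 x \left(8 x^{2} + 12 x + 3\right) e^{4 x}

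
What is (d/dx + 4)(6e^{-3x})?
6 e^{- 3 x}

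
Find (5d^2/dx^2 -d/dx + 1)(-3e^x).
- 15 e^{x}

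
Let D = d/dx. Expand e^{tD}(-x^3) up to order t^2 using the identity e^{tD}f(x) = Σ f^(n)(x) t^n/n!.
x \left(- 3 t^{2} - 3 t x - x^{2}\right)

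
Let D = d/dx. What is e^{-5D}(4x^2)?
4 x^{2} - 40 x + 100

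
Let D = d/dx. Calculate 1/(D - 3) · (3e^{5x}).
\frac{3 e^{5 x}}{2}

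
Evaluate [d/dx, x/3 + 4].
\frac{1}{3}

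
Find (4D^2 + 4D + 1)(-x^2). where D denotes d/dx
- x^{2} - 8 x - 8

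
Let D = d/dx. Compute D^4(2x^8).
3360 x^{4}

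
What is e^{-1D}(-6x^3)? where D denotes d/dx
- 6 x^{3} + 18 x^{2} - 18 x + 6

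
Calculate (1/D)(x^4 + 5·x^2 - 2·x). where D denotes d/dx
\frac{x^{5}}{5} + \frac{5 x^{3}}{3} - x^{2}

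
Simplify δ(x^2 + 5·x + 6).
\frac{\delta(x + 3) + \delta(x + 2)}{1}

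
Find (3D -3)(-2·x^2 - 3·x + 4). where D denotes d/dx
6 x^{2} - 3 x - 21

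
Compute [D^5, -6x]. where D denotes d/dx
-30D^{4}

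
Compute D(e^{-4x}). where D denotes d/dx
- 4 e^{- 4 x}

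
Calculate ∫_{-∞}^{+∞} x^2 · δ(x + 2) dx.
4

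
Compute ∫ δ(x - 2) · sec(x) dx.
\sec{\left(2 \right)}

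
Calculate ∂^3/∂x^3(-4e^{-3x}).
108 e^{- 3 x}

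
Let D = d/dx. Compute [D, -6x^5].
- 30 x^{4}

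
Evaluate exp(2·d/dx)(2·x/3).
\frac{2 x}{3} + \frac{4}{3}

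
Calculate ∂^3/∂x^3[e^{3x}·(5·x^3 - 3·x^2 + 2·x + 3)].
\left(135 x^{3} + 324 x^{2} + 162 x + 111\right) e^{3 x}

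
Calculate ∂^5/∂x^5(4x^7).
10080 x^{2}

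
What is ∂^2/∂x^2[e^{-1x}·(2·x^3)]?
2 x \left(x^{2} - 6 x + 6\right) e^{- x}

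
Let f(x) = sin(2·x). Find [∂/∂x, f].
2 \cos{\left(2 x \right)}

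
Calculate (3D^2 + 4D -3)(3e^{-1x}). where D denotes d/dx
- 12 e^{- x}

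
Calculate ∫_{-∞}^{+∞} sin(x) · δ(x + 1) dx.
- \sin{\left(1 \right)}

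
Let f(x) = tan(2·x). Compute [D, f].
\frac{2}{\cos^{2}{\left(2 x \right)}}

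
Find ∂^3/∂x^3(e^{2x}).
8 e^{2 x}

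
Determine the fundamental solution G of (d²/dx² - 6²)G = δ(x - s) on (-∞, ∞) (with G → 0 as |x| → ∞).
-\frac{e^{-6|x-s|}}{12}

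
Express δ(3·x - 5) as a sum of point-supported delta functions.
\frac{\delta(x - 5/3)}{3}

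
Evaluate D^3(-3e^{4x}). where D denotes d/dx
- 192 e^{4 x}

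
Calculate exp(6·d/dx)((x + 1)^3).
x^{3} + 21 x^{2} + 147 x + 343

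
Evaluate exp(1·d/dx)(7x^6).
7 x^{6} + 42 x^{5} + 105 x^{4} + 140 x^{3} + 105 x^{2} + 42 x + 7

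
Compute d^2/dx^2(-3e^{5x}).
- 75 e^{5 x}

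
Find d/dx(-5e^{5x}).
- 25 e^{5 x}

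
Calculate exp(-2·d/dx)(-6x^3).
- 6 x^{3} + 36 x^{2} - 72 x + 48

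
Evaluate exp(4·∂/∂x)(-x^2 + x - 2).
- x^{2} - 7 x - 14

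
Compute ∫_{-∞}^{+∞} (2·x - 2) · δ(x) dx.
-2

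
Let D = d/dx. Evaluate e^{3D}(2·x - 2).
2 x + 4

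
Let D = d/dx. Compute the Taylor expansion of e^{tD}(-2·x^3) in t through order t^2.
2 x \left(- 3 t^{2} - 3 t x - x^{2}\right)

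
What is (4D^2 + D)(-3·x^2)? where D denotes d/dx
- 6 x - 24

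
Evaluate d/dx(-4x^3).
- 12 x^{2}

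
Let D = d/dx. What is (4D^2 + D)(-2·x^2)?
- 4 x - 16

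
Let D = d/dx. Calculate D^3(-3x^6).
- 360 x^{3}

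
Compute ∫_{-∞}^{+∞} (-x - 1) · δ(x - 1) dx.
-2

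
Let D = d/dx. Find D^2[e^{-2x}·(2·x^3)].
4 x \left(2 x^{2} - 6 x + 3\right) e^{- 2 x}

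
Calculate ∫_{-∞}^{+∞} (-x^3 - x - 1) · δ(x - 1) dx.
-3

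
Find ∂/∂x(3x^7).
21 x^{6}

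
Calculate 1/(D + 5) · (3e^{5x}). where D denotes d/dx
\frac{3 e^{5 x}}{10}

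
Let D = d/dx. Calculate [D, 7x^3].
21 x^{2}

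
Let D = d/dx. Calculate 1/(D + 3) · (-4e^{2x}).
- \frac{4 e^{2 x}}{5}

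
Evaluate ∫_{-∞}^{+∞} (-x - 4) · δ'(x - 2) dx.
1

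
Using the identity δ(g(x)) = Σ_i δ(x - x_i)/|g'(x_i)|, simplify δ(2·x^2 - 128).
\frac{\delta(x - 8) + \delta(x + 8)}{32}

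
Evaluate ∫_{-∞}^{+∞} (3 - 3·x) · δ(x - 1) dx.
0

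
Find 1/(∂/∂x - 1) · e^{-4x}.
- \frac{e^{- 4 x}}{5}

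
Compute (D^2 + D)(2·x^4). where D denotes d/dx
8 x^{2} \left(x + 3\right)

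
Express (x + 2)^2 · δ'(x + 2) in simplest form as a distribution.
0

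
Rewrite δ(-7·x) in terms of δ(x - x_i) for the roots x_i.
\frac{\delta(x)}{7}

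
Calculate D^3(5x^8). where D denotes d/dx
1680 x^{5}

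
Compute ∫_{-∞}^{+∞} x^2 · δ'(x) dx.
0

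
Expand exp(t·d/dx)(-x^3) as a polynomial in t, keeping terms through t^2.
x \left(- 3 t^{2} - 3 t x - x^{2}\right)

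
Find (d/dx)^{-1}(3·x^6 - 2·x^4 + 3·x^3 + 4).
\frac{3 x^{7}}{7} - \frac{2 x^{5}}{5} + \frac{3 x^{4}}{4} + 4 x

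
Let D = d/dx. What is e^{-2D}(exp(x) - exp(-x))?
- e^{2 - x} + e^{x - 2}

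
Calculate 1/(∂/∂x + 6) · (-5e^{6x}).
- \frac{5 e^{6 x}}{12}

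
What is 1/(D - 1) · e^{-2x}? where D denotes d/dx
- \frac{e^{- 2 x}}{3}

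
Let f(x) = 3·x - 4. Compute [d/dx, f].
3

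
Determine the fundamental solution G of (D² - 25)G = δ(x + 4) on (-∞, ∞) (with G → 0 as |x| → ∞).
-\frac{e^{-5|x + 4|}}{10}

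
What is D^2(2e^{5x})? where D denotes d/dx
50 e^{5 x}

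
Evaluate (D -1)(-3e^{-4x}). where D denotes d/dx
15 e^{- 4 x}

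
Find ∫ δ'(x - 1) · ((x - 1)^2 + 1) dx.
0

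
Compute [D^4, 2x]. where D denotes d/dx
8D^{3}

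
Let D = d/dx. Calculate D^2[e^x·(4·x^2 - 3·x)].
\left(4 x^{2} + 13 x + 2\right) e^{x}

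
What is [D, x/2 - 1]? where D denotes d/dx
\frac{1}{2}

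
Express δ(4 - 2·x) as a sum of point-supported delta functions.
\frac{\delta(x - 2)}{2}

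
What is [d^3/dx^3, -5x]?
-15\frac{d^{2}}{dx^{2}}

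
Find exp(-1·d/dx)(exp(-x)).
e^{1 - x}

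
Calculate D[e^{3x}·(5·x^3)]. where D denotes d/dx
15 x^{2} \left(x + 1\right) e^{3 x}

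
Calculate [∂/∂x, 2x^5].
10 x^{4}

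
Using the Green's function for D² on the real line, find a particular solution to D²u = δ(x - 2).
\frac{|x - 2|}{2}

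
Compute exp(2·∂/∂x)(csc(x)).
\csc{\left(x + 2 \right)}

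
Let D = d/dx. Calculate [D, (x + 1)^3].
3 \left(x + 1\right)^{2}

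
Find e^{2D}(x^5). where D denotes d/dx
x^{5} + 10 x^{4} + 40 x^{3} + 80 x^{2} + 80 x + 32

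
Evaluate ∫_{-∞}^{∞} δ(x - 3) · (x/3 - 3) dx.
-2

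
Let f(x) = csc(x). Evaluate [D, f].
- \cot{\left(x \right)} \csc{\left(x \right)}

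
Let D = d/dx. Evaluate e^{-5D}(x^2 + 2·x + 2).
x^{2} - 8 x + 17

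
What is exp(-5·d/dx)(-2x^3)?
- 2 x^{3} + 30 x^{2} - 150 x + 250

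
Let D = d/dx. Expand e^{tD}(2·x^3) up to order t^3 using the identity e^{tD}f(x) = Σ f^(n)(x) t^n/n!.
2 t^{3} + 6 t^{2} x + 6 t x^{2} + 2 x^{3}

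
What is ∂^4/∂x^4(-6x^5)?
- 720 x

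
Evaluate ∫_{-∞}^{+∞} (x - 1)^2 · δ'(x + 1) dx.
4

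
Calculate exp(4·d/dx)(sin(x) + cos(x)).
\sqrt{2} \sin{\left(x + \frac{\pi}{4} + 4 \right)}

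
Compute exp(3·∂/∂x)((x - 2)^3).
x^{3} + 3 x^{2} + 3 x + 1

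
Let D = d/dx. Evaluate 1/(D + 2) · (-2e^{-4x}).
e^{- 4 x}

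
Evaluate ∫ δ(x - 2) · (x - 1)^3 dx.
1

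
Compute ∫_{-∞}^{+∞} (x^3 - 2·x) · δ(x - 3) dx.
21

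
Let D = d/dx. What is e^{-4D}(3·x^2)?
3 x^{2} - 24 x + 48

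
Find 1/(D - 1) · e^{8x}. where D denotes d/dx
\frac{e^{8 x}}{7}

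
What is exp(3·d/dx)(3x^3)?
3 x^{3} + 27 x^{2} + 81 x + 81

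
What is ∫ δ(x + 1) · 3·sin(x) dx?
- 3 \sin{\left(1 \right)}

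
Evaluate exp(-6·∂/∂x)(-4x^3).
- 4 x^{3} + 72 x^{2} - 432 x + 864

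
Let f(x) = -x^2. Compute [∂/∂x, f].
- 2 x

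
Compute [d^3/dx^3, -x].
-3\frac{d^{2}}{dx^{2}}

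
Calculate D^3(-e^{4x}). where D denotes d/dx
- 64 e^{4 x}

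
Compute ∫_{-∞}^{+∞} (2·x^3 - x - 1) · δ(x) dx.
-1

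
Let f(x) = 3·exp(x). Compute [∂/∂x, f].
3 e^{x}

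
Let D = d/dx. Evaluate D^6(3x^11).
997920 x^{5}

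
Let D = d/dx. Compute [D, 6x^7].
42 x^{6}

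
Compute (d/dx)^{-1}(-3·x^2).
- x^{3}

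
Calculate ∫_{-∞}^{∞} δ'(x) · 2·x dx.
-2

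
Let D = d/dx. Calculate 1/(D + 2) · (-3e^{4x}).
- \frac{e^{4 x}}{2}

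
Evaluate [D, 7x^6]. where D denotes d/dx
42 x^{5}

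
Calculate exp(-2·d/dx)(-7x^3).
- 7 x^{3} + 42 x^{2} - 84 x + 56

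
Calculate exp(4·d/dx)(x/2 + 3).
\frac{x}{2} + 5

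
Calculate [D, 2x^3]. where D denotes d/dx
6 x^{2}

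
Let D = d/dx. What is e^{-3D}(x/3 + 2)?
\frac{x}{3} + 1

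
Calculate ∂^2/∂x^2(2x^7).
84 x^{5}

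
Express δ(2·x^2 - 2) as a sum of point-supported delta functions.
\frac{\delta(x - 1) + \delta(x + 1)}{4}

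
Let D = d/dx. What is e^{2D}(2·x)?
2 x + 4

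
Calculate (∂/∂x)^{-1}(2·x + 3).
x^{2} + 3 x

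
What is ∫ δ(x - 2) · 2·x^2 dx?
8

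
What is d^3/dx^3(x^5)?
60 x^{2}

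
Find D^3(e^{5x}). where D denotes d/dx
125 e^{5 x}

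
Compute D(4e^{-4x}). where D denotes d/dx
- 16 e^{- 4 x}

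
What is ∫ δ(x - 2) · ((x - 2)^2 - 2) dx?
-2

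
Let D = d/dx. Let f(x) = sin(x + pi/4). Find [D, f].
\cos{\left(x + \frac{\pi}{4} \right)}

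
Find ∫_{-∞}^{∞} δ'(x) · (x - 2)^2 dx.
4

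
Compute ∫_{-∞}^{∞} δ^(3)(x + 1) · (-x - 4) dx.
0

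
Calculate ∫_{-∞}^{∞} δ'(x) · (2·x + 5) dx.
-2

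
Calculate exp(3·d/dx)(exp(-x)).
e^{- x - 3}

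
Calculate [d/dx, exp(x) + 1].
e^{x}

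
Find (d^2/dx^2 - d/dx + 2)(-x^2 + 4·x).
- 2 x^{2} + 10 x - 6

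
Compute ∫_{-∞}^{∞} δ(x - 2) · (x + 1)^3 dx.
27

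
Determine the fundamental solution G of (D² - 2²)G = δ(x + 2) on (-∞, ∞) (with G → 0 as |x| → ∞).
-\frac{e^{-2|x + 2|}}{4}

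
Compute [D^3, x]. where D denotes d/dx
3D^{2}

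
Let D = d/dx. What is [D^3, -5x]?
-15D^{2}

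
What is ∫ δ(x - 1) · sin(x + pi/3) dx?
\sin{\left(1 + \frac{\pi}{3} \right)}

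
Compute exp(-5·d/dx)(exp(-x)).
e^{5 - x}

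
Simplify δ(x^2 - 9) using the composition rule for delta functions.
\frac{\delta(x - 3) + \delta(x + 3)}{6}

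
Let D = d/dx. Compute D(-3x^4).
- 12 x^{3}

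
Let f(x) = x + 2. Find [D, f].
1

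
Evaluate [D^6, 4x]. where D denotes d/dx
24D^{5}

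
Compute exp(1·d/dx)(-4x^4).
- 4 x^{4} - 16 x^{3} - 24 x^{2} - 16 x - 4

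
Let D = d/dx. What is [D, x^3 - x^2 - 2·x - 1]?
3 x^{2} - 2 x - 2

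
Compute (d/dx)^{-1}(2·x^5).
\frac{x^{6}}{3}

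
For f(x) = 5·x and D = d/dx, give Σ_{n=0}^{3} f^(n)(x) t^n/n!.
5 t + 5 x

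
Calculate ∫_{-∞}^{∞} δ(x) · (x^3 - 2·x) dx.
0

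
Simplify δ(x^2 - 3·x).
\frac{\delta(x - 3) + \delta(x)}{3}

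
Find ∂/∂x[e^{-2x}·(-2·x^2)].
4 x \left(x - 1\right) e^{- 2 x}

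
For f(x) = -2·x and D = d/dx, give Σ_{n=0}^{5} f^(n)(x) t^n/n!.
- 2 t - 2 x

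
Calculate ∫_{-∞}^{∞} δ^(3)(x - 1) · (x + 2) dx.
0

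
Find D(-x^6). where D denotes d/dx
- 6 x^{5}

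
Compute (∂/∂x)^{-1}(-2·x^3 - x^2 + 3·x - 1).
- \frac{x^{4}}{2} - \frac{x^{3}}{3} + \frac{3 x^{2}}{2} - x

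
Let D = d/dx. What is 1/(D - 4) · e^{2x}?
- \frac{e^{2 x}}{2}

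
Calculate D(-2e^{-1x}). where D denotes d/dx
2 e^{- x}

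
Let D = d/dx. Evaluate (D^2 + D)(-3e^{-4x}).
- 36 e^{- 4 x}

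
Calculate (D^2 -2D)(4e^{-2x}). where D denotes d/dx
32 e^{- 2 x}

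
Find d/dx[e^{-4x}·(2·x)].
2 \left(1 - 4 x\right) e^{- 4 x}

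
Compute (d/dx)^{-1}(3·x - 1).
\frac{3 x^{2}}{2} - x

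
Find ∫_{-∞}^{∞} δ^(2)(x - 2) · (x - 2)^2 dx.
2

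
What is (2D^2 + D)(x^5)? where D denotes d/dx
5 x^{3} \left(x + 8\right)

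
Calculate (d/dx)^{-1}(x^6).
\frac{x^{7}}{7}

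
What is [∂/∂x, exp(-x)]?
- e^{- x}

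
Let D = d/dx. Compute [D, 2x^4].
8 x^{3}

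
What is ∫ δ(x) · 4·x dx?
0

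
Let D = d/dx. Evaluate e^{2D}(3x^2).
3 x^{2} + 12 x + 12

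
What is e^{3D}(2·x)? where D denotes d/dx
2 x + 6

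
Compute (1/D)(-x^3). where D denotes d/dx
- \frac{x^{4}}{4}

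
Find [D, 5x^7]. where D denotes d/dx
35 x^{6}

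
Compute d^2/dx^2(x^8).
56 x^{6}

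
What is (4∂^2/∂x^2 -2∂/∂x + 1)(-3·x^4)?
3 x^{2} \left(- x^{2} + 8 x - 48\right)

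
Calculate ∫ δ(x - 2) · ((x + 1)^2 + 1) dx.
10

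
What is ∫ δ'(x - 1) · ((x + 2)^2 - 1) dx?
-6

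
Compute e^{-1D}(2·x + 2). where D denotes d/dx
2 x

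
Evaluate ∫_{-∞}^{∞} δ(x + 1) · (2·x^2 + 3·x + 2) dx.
1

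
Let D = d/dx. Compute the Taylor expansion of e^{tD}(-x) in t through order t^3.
- t - x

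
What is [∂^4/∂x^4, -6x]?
-24\frac{d^{3}}{dx^{3}}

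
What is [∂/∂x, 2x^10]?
20 x^{9}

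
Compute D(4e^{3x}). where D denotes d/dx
12 e^{3 x}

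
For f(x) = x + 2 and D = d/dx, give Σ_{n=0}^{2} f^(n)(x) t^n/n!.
t + x + 2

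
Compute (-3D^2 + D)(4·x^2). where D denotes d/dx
8 x - 24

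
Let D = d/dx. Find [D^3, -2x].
-6D^{2}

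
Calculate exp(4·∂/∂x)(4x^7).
4 x^{7} + 112 x^{6} + 1344 x^{5} + 8960 x^{4} + 35840 x^{3} + 86016 x^{2} + 114688 x + 65536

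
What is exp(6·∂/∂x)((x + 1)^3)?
x^{3} + 21 x^{2} + 147 x + 343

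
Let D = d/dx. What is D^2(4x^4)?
48 x^{2}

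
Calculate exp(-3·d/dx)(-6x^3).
- 6 x^{3} + 54 x^{2} - 162 x + 162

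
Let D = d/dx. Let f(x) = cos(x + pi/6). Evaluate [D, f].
- \sin{\left(x + \frac{\pi}{6} \right)}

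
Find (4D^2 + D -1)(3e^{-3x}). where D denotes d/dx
96 e^{- 3 x}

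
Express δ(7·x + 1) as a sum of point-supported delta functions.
\frac{\delta(x + 1/7)}{7}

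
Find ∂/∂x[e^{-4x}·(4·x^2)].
8 x \left(1 - 2 x\right) e^{- 4 x}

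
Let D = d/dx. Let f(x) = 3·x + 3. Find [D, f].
3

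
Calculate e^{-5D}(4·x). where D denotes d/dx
4 x - 20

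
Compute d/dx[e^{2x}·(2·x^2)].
4 x \left(x + 1\right) e^{2 x}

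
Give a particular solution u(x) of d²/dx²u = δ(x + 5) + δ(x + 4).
\frac{|x + 5|}{2} + \frac{|x + 4|}{2}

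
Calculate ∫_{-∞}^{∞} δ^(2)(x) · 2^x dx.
\log{\left(2 \right)}^{2}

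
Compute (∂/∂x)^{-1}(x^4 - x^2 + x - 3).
\frac{x^{5}}{5} - \frac{x^{3}}{3} + \frac{x^{2}}{2} - 3 x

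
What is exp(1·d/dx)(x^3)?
x^{3} + 3 x^{2} + 3 x + 1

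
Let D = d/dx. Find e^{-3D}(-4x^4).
- 4 x^{4} + 48 x^{3} - 216 x^{2} + 432 x - 324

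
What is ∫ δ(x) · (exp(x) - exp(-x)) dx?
0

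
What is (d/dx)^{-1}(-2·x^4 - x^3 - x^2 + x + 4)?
- \frac{2 x^{5}}{5} - \frac{x^{4}}{4} - \frac{x^{3}}{3} + \frac{x^{2}}{2} + 4 x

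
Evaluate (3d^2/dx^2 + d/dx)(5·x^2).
10 x + 30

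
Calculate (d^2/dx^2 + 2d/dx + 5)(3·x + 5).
15 x + 31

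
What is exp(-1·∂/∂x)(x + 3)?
x + 2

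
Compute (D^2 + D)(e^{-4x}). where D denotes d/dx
12 e^{- 4 x}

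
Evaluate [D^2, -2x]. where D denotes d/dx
-4D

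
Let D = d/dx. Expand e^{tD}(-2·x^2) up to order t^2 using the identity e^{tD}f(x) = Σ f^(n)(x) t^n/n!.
- 2 t^{2} - 4 t x - 2 x^{2}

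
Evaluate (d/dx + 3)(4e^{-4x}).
- 4 e^{- 4 x}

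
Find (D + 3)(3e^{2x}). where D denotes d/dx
15 e^{2 x}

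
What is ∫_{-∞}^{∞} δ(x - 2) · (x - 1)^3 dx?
1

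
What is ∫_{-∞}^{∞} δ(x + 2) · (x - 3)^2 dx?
25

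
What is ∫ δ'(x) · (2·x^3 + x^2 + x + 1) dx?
-1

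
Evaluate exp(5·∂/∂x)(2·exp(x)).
2 e^{x + 5}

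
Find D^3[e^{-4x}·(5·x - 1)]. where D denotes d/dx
16 \left(19 - 20 x\right) e^{- 4 x}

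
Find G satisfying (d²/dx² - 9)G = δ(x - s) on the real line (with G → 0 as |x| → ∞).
-\frac{e^{-3|x-s|}}{6}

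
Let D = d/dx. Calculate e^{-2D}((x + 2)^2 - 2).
x^{2} - 2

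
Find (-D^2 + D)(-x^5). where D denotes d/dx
5 x^{3} \left(4 - x\right)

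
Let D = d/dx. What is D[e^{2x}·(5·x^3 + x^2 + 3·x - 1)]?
\left(10 x^{3} + 17 x^{2} + 8 x + 1\right) e^{2 x}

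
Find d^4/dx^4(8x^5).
960 x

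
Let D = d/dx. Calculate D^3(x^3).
6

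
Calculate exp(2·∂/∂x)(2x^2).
2 x^{2} + 8 x + 8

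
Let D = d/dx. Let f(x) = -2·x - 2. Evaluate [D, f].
-2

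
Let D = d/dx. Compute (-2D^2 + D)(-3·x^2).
12 - 6 x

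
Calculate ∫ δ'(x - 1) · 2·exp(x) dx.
- 2 e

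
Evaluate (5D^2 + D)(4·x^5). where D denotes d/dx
20 x^{3} \left(x + 20\right)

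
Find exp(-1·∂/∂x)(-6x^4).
- 6 x^{4} + 24 x^{3} - 36 x^{2} + 24 x - 6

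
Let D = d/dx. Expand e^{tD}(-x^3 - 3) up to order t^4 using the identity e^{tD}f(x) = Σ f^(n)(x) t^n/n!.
- t^{3} - 3 t^{2} x - 3 t x^{2} - x^{3} - 3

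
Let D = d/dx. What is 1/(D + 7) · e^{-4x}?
\frac{e^{- 4 x}}{3}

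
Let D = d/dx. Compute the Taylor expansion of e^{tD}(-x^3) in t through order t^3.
- t^{3} - 3 t^{2} x - 3 t x^{2} - x^{3}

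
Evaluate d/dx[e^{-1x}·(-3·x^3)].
3 x^{2} \left(x - 3\right) e^{- x}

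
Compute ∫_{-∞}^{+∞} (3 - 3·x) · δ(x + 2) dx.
9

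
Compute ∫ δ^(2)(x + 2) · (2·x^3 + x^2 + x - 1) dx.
-22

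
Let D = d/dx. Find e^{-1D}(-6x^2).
- 6 x^{2} + 12 x - 6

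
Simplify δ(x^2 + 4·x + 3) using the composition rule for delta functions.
\frac{\delta(x + 1) + \delta(x + 3)}{2}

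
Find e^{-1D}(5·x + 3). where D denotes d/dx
5 x - 2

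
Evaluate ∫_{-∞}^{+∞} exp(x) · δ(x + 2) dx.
e^{-2}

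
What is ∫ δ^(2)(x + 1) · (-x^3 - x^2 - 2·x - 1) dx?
4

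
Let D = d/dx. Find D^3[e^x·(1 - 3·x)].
\left(- 3 x - 8\right) e^{x}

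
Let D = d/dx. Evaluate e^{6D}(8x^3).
8 x^{3} + 144 x^{2} + 864 x + 1728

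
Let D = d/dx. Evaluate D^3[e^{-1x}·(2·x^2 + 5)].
\left(- 2 x^{2} + 12 x - 17\right) e^{- x}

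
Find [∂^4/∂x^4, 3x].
12\frac{d^{3}}{dx^{3}}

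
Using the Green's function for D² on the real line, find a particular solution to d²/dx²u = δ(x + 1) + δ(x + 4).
\frac{|x + 1|}{2} + \frac{|x + 4|}{2}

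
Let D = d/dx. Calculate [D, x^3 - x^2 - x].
3 x^{2} - 2 x - 1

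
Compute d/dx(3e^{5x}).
15 e^{5 x}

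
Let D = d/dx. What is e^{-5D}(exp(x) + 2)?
e^{x - 5} + 2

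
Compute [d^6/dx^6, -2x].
-12\frac{d^{5}}{dx^{5}}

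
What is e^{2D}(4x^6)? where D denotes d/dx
4 x^{6} + 48 x^{5} + 240 x^{4} + 640 x^{3} + 960 x^{2} + 768 x + 256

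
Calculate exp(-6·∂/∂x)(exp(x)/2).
\frac{e^{x - 6}}{2}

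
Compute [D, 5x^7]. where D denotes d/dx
35 x^{6}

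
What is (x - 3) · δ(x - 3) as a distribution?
0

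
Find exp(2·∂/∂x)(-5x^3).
- 5 x^{3} - 30 x^{2} - 60 x - 40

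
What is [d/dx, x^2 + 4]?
2 x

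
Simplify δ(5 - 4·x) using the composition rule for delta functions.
\frac{\delta(x - 5/4)}{4}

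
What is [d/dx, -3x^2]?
- 6 x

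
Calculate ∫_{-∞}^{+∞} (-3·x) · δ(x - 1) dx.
-3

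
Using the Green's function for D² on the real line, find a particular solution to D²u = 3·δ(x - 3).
\frac{3|x - 3|}{2}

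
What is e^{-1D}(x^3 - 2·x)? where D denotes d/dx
x^{3} - 3 x^{2} + x + 1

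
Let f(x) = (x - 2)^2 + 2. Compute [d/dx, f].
2 x - 4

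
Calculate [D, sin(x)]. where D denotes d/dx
\cos{\left(x \right)}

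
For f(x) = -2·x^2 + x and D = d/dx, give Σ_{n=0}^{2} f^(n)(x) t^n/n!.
- 2 t^{2} - t \left(4 x - 1\right) - 2 x^{2} + x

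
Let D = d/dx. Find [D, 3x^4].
12 x^{3}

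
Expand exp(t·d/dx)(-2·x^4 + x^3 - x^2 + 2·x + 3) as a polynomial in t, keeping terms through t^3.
t^{3} \left(1 - 8 x\right) + t^{2} \left(- 12 x^{2} + 3 x - 1\right) - t \left(8 x^{3} - 3 x^{2} + 2 x - 2\right) - 2 x^{4} + x^{3} - x^{2} + 2 x + 3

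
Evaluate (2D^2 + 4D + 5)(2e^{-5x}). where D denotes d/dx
70 e^{- 5 x}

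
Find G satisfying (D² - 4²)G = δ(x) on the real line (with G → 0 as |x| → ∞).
-\frac{e^{-4|x|}}{8}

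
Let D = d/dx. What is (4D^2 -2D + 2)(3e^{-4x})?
222 e^{- 4 x}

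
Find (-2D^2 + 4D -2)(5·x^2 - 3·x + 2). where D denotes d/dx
- 10 x^{2} + 46 x - 36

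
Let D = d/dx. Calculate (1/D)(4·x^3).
x^{4}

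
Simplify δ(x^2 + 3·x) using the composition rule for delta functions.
\frac{\delta(x + 3) + \delta(x)}{3}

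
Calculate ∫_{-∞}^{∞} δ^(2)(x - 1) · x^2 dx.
2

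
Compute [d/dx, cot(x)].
- \frac{1}{\sin^{2}{\left(x \right)}}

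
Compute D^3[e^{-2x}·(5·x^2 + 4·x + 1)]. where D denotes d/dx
4 \left(- 10 x^{2} + 22 x - 5\right) e^{- 2 x}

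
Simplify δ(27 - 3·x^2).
\frac{\delta(x - 3) + \delta(x + 3)}{18}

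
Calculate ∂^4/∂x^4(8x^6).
2880 x^{2}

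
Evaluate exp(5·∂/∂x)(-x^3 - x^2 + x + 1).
- x^{3} - 16 x^{2} - 84 x - 144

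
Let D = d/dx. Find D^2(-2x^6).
- 60 x^{4}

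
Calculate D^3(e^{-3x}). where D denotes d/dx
- 27 e^{- 3 x}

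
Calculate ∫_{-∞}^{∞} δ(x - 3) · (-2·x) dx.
-6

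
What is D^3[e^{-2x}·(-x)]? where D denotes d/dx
4 \left(2 x - 3\right) e^{- 2 x}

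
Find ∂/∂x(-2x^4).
- 8 x^{3}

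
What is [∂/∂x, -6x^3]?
- 18 x^{2}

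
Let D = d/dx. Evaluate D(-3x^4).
- 12 x^{3}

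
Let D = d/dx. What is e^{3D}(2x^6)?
2 x^{6} + 36 x^{5} + 270 x^{4} + 1080 x^{3} + 2430 x^{2} + 2916 x + 1458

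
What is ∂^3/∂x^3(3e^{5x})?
375 e^{5 x}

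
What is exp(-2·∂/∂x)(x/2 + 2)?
\frac{x}{2} + 1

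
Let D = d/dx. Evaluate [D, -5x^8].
- 40 x^{7}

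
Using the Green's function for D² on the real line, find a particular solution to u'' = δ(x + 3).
\frac{|x + 3|}{2}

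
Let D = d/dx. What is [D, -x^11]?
- 11 x^{10}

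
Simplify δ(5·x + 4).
\frac{\delta(x + 4/5)}{5}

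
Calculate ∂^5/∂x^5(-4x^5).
-480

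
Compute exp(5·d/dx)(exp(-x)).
e^{- x - 5}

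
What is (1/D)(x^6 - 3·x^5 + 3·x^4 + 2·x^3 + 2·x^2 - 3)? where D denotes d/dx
\frac{x^{7}}{7} - \frac{x^{6}}{2} + \frac{3 x^{5}}{5} + \frac{x^{4}}{2} + \frac{2 x^{3}}{3} - 3 x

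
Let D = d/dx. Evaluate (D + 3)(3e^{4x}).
21 e^{4 x}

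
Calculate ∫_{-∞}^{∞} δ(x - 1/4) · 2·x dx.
\frac{1}{2}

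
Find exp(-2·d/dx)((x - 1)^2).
x^{2} - 6 x + 9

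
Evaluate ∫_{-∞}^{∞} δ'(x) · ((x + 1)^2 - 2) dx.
-2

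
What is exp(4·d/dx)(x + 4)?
x + 8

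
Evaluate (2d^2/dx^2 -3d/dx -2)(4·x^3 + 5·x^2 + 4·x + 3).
- 8 x^{3} - 46 x^{2} + 10 x + 2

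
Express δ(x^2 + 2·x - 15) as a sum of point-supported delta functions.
\frac{\delta(x - 3) + \delta(x + 5)}{8}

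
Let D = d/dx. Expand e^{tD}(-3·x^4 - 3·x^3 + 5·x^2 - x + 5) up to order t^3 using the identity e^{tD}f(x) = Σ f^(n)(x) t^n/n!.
t^{3} \left(- 12 x - 3\right) + t^{2} \left(- 18 x^{2} - 9 x + 5\right) - t \left(12 x^{3} + 9 x^{2} - 10 x + 1\right) - 3 x^{4} - 3 x^{3} + 5 x^{2} - x + 5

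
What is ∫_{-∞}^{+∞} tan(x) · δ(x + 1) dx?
- \tan{\left(1 \right)}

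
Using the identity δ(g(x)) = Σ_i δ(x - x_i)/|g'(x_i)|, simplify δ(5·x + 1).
\frac{\delta(x + 1/5)}{5}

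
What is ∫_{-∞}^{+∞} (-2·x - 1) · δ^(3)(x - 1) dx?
0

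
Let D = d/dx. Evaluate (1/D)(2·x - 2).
x^{2} - 2 x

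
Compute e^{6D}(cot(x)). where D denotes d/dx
\cot{\left(x + 6 \right)}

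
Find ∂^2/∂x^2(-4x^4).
- 48 x^{2}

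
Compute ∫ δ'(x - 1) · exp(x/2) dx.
- \frac{e^{\frac{1}{2}}}{2}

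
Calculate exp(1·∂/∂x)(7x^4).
7 x^{4} + 28 x^{3} + 42 x^{2} + 28 x + 7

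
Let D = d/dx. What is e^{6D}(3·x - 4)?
3 x + 14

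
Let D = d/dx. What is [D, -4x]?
-4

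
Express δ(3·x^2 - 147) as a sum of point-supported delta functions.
\frac{\delta(x - 7) + \delta(x + 7)}{42}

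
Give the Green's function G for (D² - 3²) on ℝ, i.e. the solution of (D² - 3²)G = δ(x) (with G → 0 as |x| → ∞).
-\frac{e^{-3|x|}}{6}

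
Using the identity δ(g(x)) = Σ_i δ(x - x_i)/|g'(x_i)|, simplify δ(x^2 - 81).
\frac{\delta(x - 9) + \delta(x + 9)}{18}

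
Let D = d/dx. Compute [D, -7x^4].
- 28 x^{3}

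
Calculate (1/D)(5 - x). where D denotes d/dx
- \frac{x^{2}}{2} + 5 x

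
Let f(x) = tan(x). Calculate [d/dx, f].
\frac{1}{\cos^{2}{\left(x \right)}}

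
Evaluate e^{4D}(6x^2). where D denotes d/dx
6 x^{2} + 48 x + 96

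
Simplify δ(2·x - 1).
\frac{\delta(x - 1/2)}{2}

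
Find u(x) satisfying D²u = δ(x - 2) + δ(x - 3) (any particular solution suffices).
\frac{|x - 2|}{2} + \frac{|x - 3|}{2}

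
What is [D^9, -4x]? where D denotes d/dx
-36D^{8}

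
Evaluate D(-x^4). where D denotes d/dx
- 4 x^{3}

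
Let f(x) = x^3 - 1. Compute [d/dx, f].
3 x^{2}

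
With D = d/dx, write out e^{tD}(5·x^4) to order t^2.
5 x^{2} \left(6 t^{2} + 4 t x + x^{2}\right)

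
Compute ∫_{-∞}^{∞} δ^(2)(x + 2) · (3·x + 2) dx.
0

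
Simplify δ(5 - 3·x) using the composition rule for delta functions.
\frac{\delta(x - 5/3)}{3}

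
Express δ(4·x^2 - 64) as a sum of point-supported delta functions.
\frac{\delta(x - 4) + \delta(x + 4)}{32}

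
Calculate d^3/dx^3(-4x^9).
- 2016 x^{6}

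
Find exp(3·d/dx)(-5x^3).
- 5 x^{3} - 45 x^{2} - 135 x - 135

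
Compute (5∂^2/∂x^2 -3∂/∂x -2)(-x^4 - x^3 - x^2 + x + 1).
2 x^{4} + 14 x^{3} - 49 x^{2} - 26 x - 15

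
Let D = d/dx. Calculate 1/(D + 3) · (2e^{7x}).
\frac{e^{7 x}}{5}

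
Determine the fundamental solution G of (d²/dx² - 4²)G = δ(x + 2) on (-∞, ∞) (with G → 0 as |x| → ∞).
-\frac{e^{-4|x + 2|}}{8}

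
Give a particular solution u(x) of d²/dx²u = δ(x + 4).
\frac{|x + 4|}{2}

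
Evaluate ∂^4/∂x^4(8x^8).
13440 x^{4}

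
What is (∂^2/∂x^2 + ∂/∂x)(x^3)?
3 x \left(x + 2\right)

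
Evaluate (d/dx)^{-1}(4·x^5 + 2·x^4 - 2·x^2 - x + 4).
\frac{2 x^{6}}{3} + \frac{2 x^{5}}{5} - \frac{2 x^{3}}{3} - \frac{x^{2}}{2} + 4 x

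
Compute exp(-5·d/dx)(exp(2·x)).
e^{2 x - 10}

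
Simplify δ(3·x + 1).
\frac{\delta(x + 1/3)}{3}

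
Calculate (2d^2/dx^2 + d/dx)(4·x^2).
8 x + 16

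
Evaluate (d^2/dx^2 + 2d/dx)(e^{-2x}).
0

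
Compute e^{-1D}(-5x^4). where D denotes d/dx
- 5 x^{4} + 20 x^{3} - 30 x^{2} + 20 x - 5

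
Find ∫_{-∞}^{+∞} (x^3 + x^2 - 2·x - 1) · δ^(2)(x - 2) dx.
14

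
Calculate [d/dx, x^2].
2 x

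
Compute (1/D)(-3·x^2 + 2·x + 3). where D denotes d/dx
- x^{3} + x^{2} + 3 x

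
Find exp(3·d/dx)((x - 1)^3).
x^{3} + 6 x^{2} + 12 x + 8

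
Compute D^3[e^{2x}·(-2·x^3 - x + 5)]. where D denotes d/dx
\left(- 16 x^{3} - 72 x^{2} - 80 x + 16\right) e^{2 x}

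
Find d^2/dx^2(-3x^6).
- 90 x^{4}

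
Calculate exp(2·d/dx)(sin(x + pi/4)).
\sin{\left(x + \frac{\pi}{4} + 2 \right)}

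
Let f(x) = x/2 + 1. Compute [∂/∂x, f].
\frac{1}{2}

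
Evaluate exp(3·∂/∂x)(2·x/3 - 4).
\frac{2 x}{3} - 2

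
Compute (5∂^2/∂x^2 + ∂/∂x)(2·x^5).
10 x^{3} \left(x + 20\right)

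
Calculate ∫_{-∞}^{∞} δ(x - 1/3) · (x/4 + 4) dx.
\frac{49}{12}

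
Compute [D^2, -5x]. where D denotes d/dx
-10D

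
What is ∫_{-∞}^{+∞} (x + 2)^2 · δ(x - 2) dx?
16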